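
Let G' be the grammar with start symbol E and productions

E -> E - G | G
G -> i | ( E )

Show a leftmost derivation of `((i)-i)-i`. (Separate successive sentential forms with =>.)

E => E-G => G-G => (E)-G => (E-G)-G => (G-G)-G => ((E)-G)-G => ((G)-G)-G => ((i)-G)-G => ((i)-i)-G => ((i)-i)-i

E => E-G   [E -> E - G]
E-G => G-G   [E -> G]
G-G => (E)-G   [G -> ( E )]
(E)-G => (E-G)-G   [E -> E - G]
(E-G)-G => (G-G)-G   [E -> G]
(G-G)-G => ((E)-G)-G   [G -> ( E )]
((E)-G)-G => ((G)-G)-G   [E -> G]
((G)-G)-G => ((i)-G)-G   [G -> i]
((i)-G)-G => ((i)-i)-G   [G -> i]
((i)-i)-G => ((i)-i)-i   [G -> i]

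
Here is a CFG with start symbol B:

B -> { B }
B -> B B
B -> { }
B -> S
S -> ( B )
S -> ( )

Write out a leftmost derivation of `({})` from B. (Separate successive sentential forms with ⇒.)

B ⇒ S ⇒ (B) ⇒ ({})

B ⇒ S   [B -> S]
S ⇒ (B)   [S -> ( B )]
(B) ⇒ ({})   [B -> { }]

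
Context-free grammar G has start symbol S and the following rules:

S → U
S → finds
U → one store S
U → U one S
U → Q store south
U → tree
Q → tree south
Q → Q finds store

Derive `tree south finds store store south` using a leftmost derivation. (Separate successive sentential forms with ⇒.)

S ⇒ U   [S → U]
U ⇒ Q store south   [U → Q store south]
Q store south ⇒ Q finds store store south   [Q → Q finds store]
Q finds store store south ⇒ tree south finds store store south   [Q → tree south]

S ⇒ U ⇒ Q store south ⇒ Q finds store store south ⇒ tree south finds store store south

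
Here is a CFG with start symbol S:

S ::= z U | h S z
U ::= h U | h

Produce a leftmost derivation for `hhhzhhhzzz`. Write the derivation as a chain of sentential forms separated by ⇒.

S ⇒ hSz ⇒ hhSzz ⇒ hhhSzzz ⇒ hhhzUzzz ⇒ hhhzhUzzz ⇒ hhhzhhUzzz ⇒ hhhzhhhzzz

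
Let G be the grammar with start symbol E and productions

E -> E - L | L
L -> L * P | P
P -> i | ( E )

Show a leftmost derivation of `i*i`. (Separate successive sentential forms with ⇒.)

E ⇒ L ⇒ L*P ⇒ P*P ⇒ i*P ⇒ i*i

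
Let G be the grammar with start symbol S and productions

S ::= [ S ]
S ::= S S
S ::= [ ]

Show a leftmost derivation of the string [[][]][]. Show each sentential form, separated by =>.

S => SS => [S]S => [SS]S => [[]S]S => [[][]]S => [[][]][]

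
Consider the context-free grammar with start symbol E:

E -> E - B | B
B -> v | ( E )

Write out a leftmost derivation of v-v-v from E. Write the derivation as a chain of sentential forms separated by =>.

E=>E-B=>E-B-B=>B-B-B=>v-B-B=>v-v-B=>v-v-v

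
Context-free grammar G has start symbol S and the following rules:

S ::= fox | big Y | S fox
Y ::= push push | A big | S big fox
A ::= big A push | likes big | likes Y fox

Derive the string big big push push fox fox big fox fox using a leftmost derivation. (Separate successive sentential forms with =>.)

S => S fox => big Y fox => big S big fox fox => big S fox big fox fox => big S fox fox big fox fox => big big Y fox fox big fox fox => big big push push fox fox big fox fox

S => S fox   [S ::= S fox]
S fox => big Y fox   [S ::= big Y]
big Y fox => big S big fox fox   [Y ::= S big fox]
big S big fox fox => big S fox big fox fox   [S ::= S fox]
big S fox big fox fox => big S fox fox big fox fox   [S ::= S fox]
big S fox fox big fox fox => big big Y fox fox big fox fox   [S ::= big Y]
big big Y fox fox big fox fox => big big push push fox fox big fox fox   [Y ::= push push]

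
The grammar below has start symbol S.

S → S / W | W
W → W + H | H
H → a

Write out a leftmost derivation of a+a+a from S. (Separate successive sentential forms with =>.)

S => W   [S → W]
W => W+H   [W → W + H]
W+H => W+H+H   [W → W + H]
W+H+H => H+H+H   [W → H]
H+H+H => a+H+H   [H → a]
a+H+H => a+a+H   [H → a]
a+a+H => a+a+a   [H → a]

S=>W=>W+H=>W+H+H=>H+H+H=>a+H+H=>a+a+H=>a+a+a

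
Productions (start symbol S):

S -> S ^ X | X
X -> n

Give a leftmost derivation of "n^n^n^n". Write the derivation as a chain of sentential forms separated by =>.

S => S^X   [S -> S ^ X]
S^X => S^X^X   [S -> S ^ X]
S^X^X => S^X^X^X   [S -> S ^ X]
S^X^X^X => X^X^X^X   [S -> X]
X^X^X^X => n^X^X^X   [X -> n]
n^X^X^X => n^n^X^X   [X -> n]
n^n^X^X => n^n^n^X   [X -> n]
n^n^n^X => n^n^n^n   [X -> n]

S=>S^X=>S^X^X=>S^X^X^X=>X^X^X^X=>n^X^X^X=>n^n^X^X=>n^n^n^X=>n^n^n^n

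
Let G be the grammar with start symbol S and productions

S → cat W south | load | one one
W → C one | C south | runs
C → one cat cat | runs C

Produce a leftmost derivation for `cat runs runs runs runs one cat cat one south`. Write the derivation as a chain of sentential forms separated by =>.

S => cat W south => cat C one south => cat runs C one south => cat runs runs C one south => cat runs runs runs C one south => cat runs runs runs runs C one south => cat runs runs runs runs one cat cat one south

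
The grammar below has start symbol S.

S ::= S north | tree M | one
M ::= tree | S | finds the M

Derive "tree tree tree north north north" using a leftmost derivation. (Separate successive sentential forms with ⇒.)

S ⇒ tree M   [S ::= tree M]
tree M ⇒ tree S   [M ::= S]
tree S ⇒ tree S north   [S ::= S north]
tree S north ⇒ tree S north north   [S ::= S north]
tree S north north ⇒ tree S north north north   [S ::= S north]
tree S north north north ⇒ tree tree M north north north   [S ::= tree M]
tree tree M north north north ⇒ tree tree tree north north north   [M ::= tree]

S ⇒ tree M ⇒ tree S ⇒ tree S north ⇒ tree S north north ⇒ tree S north north north ⇒ tree tree M north north north ⇒ tree tree tree north north north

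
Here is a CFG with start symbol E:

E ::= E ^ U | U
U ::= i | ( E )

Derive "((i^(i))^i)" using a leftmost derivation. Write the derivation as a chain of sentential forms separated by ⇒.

E ⇒ U   [E ::= U]
U ⇒ (E)   [U ::= ( E )]
(E) ⇒ (E^U)   [E ::= E ^ U]
(E^U) ⇒ (U^U)   [E ::= U]
(U^U) ⇒ ((E)^U)   [U ::= ( E )]
((E)^U) ⇒ ((E^U)^U)   [E ::= E ^ U]
((E^U)^U) ⇒ ((U^U)^U)   [E ::= U]
((U^U)^U) ⇒ ((i^U)^U)   [U ::= i]
((i^U)^U) ⇒ ((i^(E))^U)   [U ::= ( E )]
((i^(E))^U) ⇒ ((i^(U))^U)   [E ::= U]
((i^(U))^U) ⇒ ((i^(i))^U)   [U ::= i]
((i^(i))^U) ⇒ ((i^(i))^i)   [U ::= i]

E⇒U⇒(E)⇒(E^U)⇒(U^U)⇒((E)^U)⇒((E^U)^U)⇒((U^U)^U)⇒((i^U)^U)⇒((i^(E))^U)⇒((i^(U))^U)⇒((i^(i))^U)⇒((i^(i))^i)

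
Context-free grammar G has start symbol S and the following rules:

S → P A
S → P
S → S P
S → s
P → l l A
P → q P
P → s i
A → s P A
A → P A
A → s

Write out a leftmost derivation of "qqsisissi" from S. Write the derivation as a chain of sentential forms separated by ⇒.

S ⇒ SP   [S → S P]
SP ⇒ PAP   [S → P A]
PAP ⇒ qPAP   [P → q P]
qPAP ⇒ qqPAP   [P → q P]
qqPAP ⇒ qqsiAP   [P → s i]
qqsiAP ⇒ qqsiPAP   [A → P A]
qqsiPAP ⇒ qqsisiAP   [P → s i]
qqsisiAP ⇒ qqsisisP   [A → s]
qqsisisP ⇒ qqsisissi   [P → s i]

S⇒SP⇒PAP⇒qPAP⇒qqPAP⇒qqsiAP⇒qqsiPAP⇒qqsisiAP⇒qqsisisP⇒qqsisissi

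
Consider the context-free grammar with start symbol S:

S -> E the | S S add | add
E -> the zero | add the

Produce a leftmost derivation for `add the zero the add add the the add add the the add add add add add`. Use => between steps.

S => S S add => S S add S add => S S add S add S add => S S add S add S add S add => S S add S add S add S add S add => add S add S add S add S add S add => add E the add S add S add S add S add => add the zero the add S add S add S add S add => add the zero the add E the add S add S add S add => add the zero the add add the the add S add S add S add => add the zero the add add the the add E the add S add S add => add the zero the add add the the add add the the add S add S add => add the zero the add add the the add add the the add add add S add => add the zero the add add the the add add the the add add add add add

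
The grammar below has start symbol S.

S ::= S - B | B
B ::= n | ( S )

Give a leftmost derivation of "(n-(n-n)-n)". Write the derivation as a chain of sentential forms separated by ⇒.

S⇒B⇒(S)⇒(S-B)⇒(S-B-B)⇒(B-B-B)⇒(n-B-B)⇒(n-(S)-B)⇒(n-(S-B)-B)⇒(n-(B-B)-B)⇒(n-(n-B)-B)⇒(n-(n-n)-B)⇒(n-(n-n)-n)

S ⇒ B   [S ::= B]
B ⇒ (S)   [B ::= ( S )]
(S) ⇒ (S-B)   [S ::= S - B]
(S-B) ⇒ (S-B-B)   [S ::= S - B]
(S-B-B) ⇒ (B-B-B)   [S ::= B]
(B-B-B) ⇒ (n-B-B)   [B ::= n]
(n-B-B) ⇒ (n-(S)-B)   [B ::= ( S )]
(n-(S)-B) ⇒ (n-(S-B)-B)   [S ::= S - B]
(n-(S-B)-B) ⇒ (n-(B-B)-B)   [S ::= B]
(n-(B-B)-B) ⇒ (n-(n-B)-B)   [B ::= n]
(n-(n-B)-B) ⇒ (n-(n-n)-B)   [B ::= n]
(n-(n-n)-B) ⇒ (n-(n-n)-n)   [B ::= n]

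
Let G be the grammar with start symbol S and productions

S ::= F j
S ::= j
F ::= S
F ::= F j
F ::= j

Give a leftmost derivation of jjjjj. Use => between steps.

S => Fj   [S ::= F j]
Fj => Fjj   [F ::= F j]
Fjj => Sjj   [F ::= S]
Sjj => Fjjj   [S ::= F j]
Fjjj => Sjjj   [F ::= S]
Sjjj => Fjjjj   [S ::= F j]
Fjjjj => Sjjjj   [F ::= S]
Sjjjj => jjjjj   [S ::= j]

S => Fj => Fjj => Sjj => Fjjj => Sjjj => Fjjjj => Sjjjj => jjjjj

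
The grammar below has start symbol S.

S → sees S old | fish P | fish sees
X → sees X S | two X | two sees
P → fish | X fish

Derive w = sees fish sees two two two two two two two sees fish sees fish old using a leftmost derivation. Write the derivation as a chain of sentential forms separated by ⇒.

S ⇒ sees S old   [S → sees S old]
sees S old ⇒ sees fish P old   [S → fish P]
sees fish P old ⇒ sees fish X fish old   [P → X fish]
sees fish X fish old ⇒ sees fish sees X S fish old   [X → sees X S]
sees fish sees X S fish old ⇒ sees fish sees two X S fish old   [X → two X]
sees fish sees two X S fish old ⇒ sees fish sees two two X S fish old   [X → two X]
sees fish sees two two X S fish old ⇒ sees fish sees two two two X S fish old   [X → two X]
sees fish sees two two two X S fish old ⇒ sees fish sees two two two two X S fish old   [X → two X]
sees fish sees two two two two X S fish old ⇒ sees fish sees two two two two two X S fish old   [X → two X]
sees fish sees two two two two two X S fish old ⇒ sees fish sees two two two two two two X S fish old   [X → two X]
sees fish sees two two two two two two X S fish old ⇒ sees fish sees two two two two two two two sees S fish old   [X → two sees]
sees fish sees two two two two two two two sees S fish old ⇒ sees fish sees two two two two two two two sees fish sees fish old   [S → fish sees]

S ⇒ sees S old ⇒ sees fish P old ⇒ sees fish X fish old ⇒ sees fish sees X S fish old ⇒ sees fish sees two X S fish old ⇒ sees fish sees two two X S fish old ⇒ sees fish sees two two two X S fish old ⇒ sees fish sees two two two two X S fish old ⇒ sees fish sees two two two two two X S fish old ⇒ sees fish sees two two two two two two X S fish old ⇒ sees fish sees two two two two two two two sees S fish old ⇒ sees fish sees two two two two two two two sees fish sees fish old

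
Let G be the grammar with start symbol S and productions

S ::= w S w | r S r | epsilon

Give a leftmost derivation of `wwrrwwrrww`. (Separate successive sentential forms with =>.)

S => wSw => wwSww => wwrSrww => wwrrSrrww => wwrrwSwrrww => wwrrwwrrww

S => wSw   [S ::= w S w]
wSw => wwSww   [S ::= w S w]
wwSww => wwrSrww   [S ::= r S r]
wwrSrww => wwrrSrrww   [S ::= r S r]
wwrrSrrww => wwrrwSwrrww   [S ::= w S w]
wwrrwSwrrww => wwrrwwrrww   [S ::= epsilon]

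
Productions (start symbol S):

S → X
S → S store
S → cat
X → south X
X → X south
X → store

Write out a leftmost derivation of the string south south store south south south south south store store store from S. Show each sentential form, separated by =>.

S => S store   [S → S store]
S store => S store store   [S → S store]
S store store => S store store store   [S → S store]
S store store store => X store store store   [S → X]
X store store store => X south store store store   [X → X south]
X south store store store => south X south store store store   [X → south X]
south X south store store store => south south X south store store store   [X → south X]
south south X south store store store => south south X south south store store store   [X → X south]
south south X south south store store store => south south X south south south store store store   [X → X south]
south south X south south south store store store => south south X south south south south store store store   [X → X south]
south south X south south south south store store store => south south X south south south south south store store store   [X → X south]
south south X south south south south south store store store => south south store south south south south south store store store   [X → store]

S => S store => S store store => S store store store => X store store store => X south store store store => south X south store store store => south south X south store store store => south south X south south store store store => south south X south south south store store store => south south X south south south south store store store => south south X south south south south south store store store => south south store south south south south south store store store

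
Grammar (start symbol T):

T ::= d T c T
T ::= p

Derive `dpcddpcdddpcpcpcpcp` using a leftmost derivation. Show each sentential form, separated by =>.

T => dTcT => dpcT => dpcdTcT => dpcddTcTcT => dpcddpcTcT => dpcddpcdTcTcT => dpcddpcddTcTcTcT => dpcddpcdddTcTcTcTcT => dpcddpcdddpcTcTcTcT => dpcddpcdddpcpcTcTcT => dpcddpcdddpcpcpcTcT => dpcddpcdddpcpcpcpcT => dpcddpcdddpcpcpcpcp

T => dTcT   [T ::= d T c T]
dTcT => dpcT   [T ::= p]
dpcT => dpcdTcT   [T ::= d T c T]
dpcdTcT => dpcddTcTcT   [T ::= d T c T]
dpcddTcTcT => dpcddpcTcT   [T ::= p]
dpcddpcTcT => dpcddpcdTcTcT   [T ::= d T c T]
dpcddpcdTcTcT => dpcddpcddTcTcTcT   [T ::= d T c T]
dpcddpcddTcTcTcT => dpcddpcdddTcTcTcTcT   [T ::= d T c T]
dpcddpcdddTcTcTcTcT => dpcddpcdddpcTcTcTcT   [T ::= p]
dpcddpcdddpcTcTcTcT => dpcddpcdddpcpcTcTcT   [T ::= p]
dpcddpcdddpcpcTcTcT => dpcddpcdddpcpcpcTcT   [T ::= p]
dpcddpcdddpcpcpcTcT => dpcddpcdddpcpcpcpcT   [T ::= p]
dpcddpcdddpcpcpcpcT => dpcddpcdddpcpcpcpcp   [T ::= p]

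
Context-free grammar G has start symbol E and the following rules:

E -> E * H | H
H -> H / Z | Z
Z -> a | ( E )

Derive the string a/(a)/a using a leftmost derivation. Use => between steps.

E => H   [E -> H]
H => H/Z   [H -> H / Z]
H/Z => H/Z/Z   [H -> H / Z]
H/Z/Z => Z/Z/Z   [H -> Z]
Z/Z/Z => a/Z/Z   [Z -> a]
a/Z/Z => a/(E)/Z   [Z -> ( E )]
a/(E)/Z => a/(H)/Z   [E -> H]
a/(H)/Z => a/(Z)/Z   [H -> Z]
a/(Z)/Z => a/(a)/Z   [Z -> a]
a/(a)/Z => a/(a)/a   [Z -> a]

E => H => H/Z => H/Z/Z => Z/Z/Z => a/Z/Z => a/(E)/Z => a/(H)/Z => a/(Z)/Z => a/(a)/Z => a/(a)/a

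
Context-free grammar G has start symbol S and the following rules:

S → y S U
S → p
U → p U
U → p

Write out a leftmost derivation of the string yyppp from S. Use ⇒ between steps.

S ⇒ ySU ⇒ yySUU ⇒ yypUU ⇒ yyppU ⇒ yyppp

S ⇒ ySU   [S → y S U]
ySU ⇒ yySUU   [S → y S U]
yySUU ⇒ yypUU   [S → p]
yypUU ⇒ yyppU   [U → p]
yyppU ⇒ yyppp   [U → p]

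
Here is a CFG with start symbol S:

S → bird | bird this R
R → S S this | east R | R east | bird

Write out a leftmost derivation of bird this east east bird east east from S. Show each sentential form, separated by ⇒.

S ⇒ bird this R   [S → bird this R]
bird this R ⇒ bird this east R   [R → east R]
bird this east R ⇒ bird this east east R   [R → east R]
bird this east east R ⇒ bird this east east R east   [R → R east]
bird this east east R east ⇒ bird this east east R east east   [R → R east]
bird this east east R east east ⇒ bird this east east bird east east   [R → bird]

S ⇒ bird this R ⇒ bird this east R ⇒ bird this east east R ⇒ bird this east east R east ⇒ bird this east east R east east ⇒ bird this east east bird east east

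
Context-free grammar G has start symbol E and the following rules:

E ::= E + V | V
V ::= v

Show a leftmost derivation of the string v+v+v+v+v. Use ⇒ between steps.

E ⇒ E+V   [E ::= E + V]
E+V ⇒ E+V+V   [E ::= E + V]
E+V+V ⇒ E+V+V+V   [E ::= E + V]
E+V+V+V ⇒ E+V+V+V+V   [E ::= E + V]
E+V+V+V+V ⇒ V+V+V+V+V   [E ::= V]
V+V+V+V+V ⇒ v+V+V+V+V   [V ::= v]
v+V+V+V+V ⇒ v+v+V+V+V   [V ::= v]
v+v+V+V+V ⇒ v+v+v+V+V   [V ::= v]
v+v+v+V+V ⇒ v+v+v+v+V   [V ::= v]
v+v+v+v+V ⇒ v+v+v+v+v   [V ::= v]

E ⇒ E+V ⇒ E+V+V ⇒ E+V+V+V ⇒ E+V+V+V+V ⇒ V+V+V+V+V ⇒ v+V+V+V+V ⇒ v+v+V+V+V ⇒ v+v+v+V+V ⇒ v+v+v+v+V ⇒ v+v+v+v+v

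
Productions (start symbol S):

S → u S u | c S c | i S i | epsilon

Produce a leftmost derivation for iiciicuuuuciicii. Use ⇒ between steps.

S ⇒ iSi   [S → i S i]
iSi ⇒ iiSii   [S → i S i]
iiSii ⇒ iicScii   [S → c S c]
iicScii ⇒ iiciSicii   [S → i S i]
iiciSicii ⇒ iiciiSiicii   [S → i S i]
iiciiSiicii ⇒ iiciicSciicii   [S → c S c]
iiciicSciicii ⇒ iiciicuSuciicii   [S → u S u]
iiciicuSuciicii ⇒ iiciicuuSuuciicii   [S → u S u]
iiciicuuSuuciicii ⇒ iiciicuuuuciicii   [S → epsilon]

S⇒iSi⇒iiSii⇒iicScii⇒iiciSicii⇒iiciiSiicii⇒iiciicSciicii⇒iiciicuSuciicii⇒iiciicuuSuuciicii⇒iiciicuuuuciicii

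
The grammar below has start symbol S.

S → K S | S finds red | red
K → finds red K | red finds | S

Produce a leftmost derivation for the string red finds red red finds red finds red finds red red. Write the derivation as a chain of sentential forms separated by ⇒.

S ⇒ K S ⇒ S S ⇒ K S S ⇒ red finds S S ⇒ red finds S finds red S ⇒ red finds K S finds red S ⇒ red finds S S finds red S ⇒ red finds red S finds red S ⇒ red finds red K S finds red S ⇒ red finds red red finds S finds red S ⇒ red finds red red finds K S finds red S ⇒ red finds red red finds red finds S finds red S ⇒ red finds red red finds red finds red finds red S ⇒ red finds red red finds red finds red finds red red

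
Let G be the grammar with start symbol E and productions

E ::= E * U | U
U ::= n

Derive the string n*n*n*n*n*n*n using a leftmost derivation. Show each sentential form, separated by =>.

E=>E*U=>E*U*U=>E*U*U*U=>E*U*U*U*U=>E*U*U*U*U*U=>E*U*U*U*U*U*U=>U*U*U*U*U*U*U=>n*U*U*U*U*U*U=>n*n*U*U*U*U*U=>n*n*n*U*U*U*U=>n*n*n*n*U*U*U=>n*n*n*n*n*U*U=>n*n*n*n*n*n*U=>n*n*n*n*n*n*n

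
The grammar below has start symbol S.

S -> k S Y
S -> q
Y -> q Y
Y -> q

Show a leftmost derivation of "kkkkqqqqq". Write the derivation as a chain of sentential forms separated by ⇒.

S⇒kSY⇒kkSYY⇒kkkSYYY⇒kkkkSYYYY⇒kkkkqYYYY⇒kkkkqqYYY⇒kkkkqqqYY⇒kkkkqqqqY⇒kkkkqqqqq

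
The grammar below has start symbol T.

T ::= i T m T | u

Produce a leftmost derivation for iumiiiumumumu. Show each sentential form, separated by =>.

T => iTmT => iumT => iumiTmT => iumiiTmTmT => iumiiiTmTmTmT => iumiiiumTmTmT => iumiiiumumTmT => iumiiiumumumT => iumiiiumumumu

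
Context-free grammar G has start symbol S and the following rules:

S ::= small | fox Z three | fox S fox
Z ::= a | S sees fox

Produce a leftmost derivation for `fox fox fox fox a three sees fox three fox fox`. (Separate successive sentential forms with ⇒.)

S ⇒ fox S fox   [S ::= fox S fox]
fox S fox ⇒ fox fox S fox fox   [S ::= fox S fox]
fox fox S fox fox ⇒ fox fox fox Z three fox fox   [S ::= fox Z three]
fox fox fox Z three fox fox ⇒ fox fox fox S sees fox three fox fox   [Z ::= S sees fox]
fox fox fox S sees fox three fox fox ⇒ fox fox fox fox Z three sees fox three fox fox   [S ::= fox Z three]
fox fox fox fox Z three sees fox three fox fox ⇒ fox fox fox fox a three sees fox three fox fox   [Z ::= a]

S ⇒ fox S fox ⇒ fox fox S fox fox ⇒ fox fox fox Z three fox fox ⇒ fox fox fox S sees fox three fox fox ⇒ fox fox fox fox Z three sees fox three fox fox ⇒ fox fox fox fox a three sees fox three fox fox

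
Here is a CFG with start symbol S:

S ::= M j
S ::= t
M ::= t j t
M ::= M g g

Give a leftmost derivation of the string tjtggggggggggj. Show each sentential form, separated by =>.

S=>Mj=>Mggj=>Mggggj=>Mggggggj=>Mggggggggj=>Mggggggggggj=>tjtggggggggggj

S => Mj   [S ::= M j]
Mj => Mggj   [M ::= M g g]
Mggj => Mggggj   [M ::= M g g]
Mggggj => Mggggggj   [M ::= M g g]
Mggggggj => Mggggggggj   [M ::= M g g]
Mggggggggj => Mggggggggggj   [M ::= M g g]
Mggggggggggj => tjtggggggggggj   [M ::= t j t]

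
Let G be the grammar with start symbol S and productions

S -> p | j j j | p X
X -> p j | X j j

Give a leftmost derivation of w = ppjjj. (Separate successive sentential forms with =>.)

S => pX => pXjj => ppjjj

S => pX   [S -> p X]
pX => pXjj   [X -> X j j]
pXjj => ppjjj   [X -> p j]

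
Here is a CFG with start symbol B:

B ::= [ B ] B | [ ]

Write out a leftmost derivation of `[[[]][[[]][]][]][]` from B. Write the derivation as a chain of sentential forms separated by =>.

B=>[B]B=>[[B]B]B=>[[[]]B]B=>[[[]][B]B]B=>[[[]][[B]B]B]B=>[[[]][[[]]B]B]B=>[[[]][[[]][]]B]B=>[[[]][[[]][]][]]B=>[[[]][[[]][]][]][]

B => [B]B   [B ::= [ B ] B]
[B]B => [[B]B]B   [B ::= [ B ] B]
[[B]B]B => [[[]]B]B   [B ::= [ ]]
[[[]]B]B => [[[]][B]B]B   [B ::= [ B ] B]
[[[]][B]B]B => [[[]][[B]B]B]B   [B ::= [ B ] B]
[[[]][[B]B]B]B => [[[]][[[]]B]B]B   [B ::= [ ]]
[[[]][[[]]B]B]B => [[[]][[[]][]]B]B   [B ::= [ ]]
[[[]][[[]][]]B]B => [[[]][[[]][]][]]B   [B ::= [ ]]
[[[]][[[]][]][]]B => [[[]][[[]][]][]][]   [B ::= [ ]]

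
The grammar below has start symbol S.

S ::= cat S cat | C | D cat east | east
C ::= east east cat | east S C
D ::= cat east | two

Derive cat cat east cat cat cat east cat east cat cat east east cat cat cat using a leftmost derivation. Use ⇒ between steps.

S ⇒ cat S cat ⇒ cat cat S cat cat ⇒ cat cat C cat cat ⇒ cat cat east S C cat cat ⇒ cat cat east cat S cat C cat cat ⇒ cat cat east cat cat S cat cat C cat cat ⇒ cat cat east cat cat D cat east cat cat C cat cat ⇒ cat cat east cat cat cat east cat east cat cat C cat cat ⇒ cat cat east cat cat cat east cat east cat cat east east cat cat cat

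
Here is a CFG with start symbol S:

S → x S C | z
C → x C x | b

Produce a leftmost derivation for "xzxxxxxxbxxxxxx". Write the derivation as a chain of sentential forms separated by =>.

S => xSC => xzC => xzxCx => xzxxCxx => xzxxxCxxx => xzxxxxCxxxx => xzxxxxxCxxxxx => xzxxxxxxCxxxxxx => xzxxxxxxbxxxxxx

S => xSC   [S → x S C]
xSC => xzC   [S → z]
xzC => xzxCx   [C → x C x]
xzxCx => xzxxCxx   [C → x C x]
xzxxCxx => xzxxxCxxx   [C → x C x]
xzxxxCxxx => xzxxxxCxxxx   [C → x C x]
xzxxxxCxxxx => xzxxxxxCxxxxx   [C → x C x]
xzxxxxxCxxxxx => xzxxxxxxCxxxxxx   [C → x C x]
xzxxxxxxCxxxxxx => xzxxxxxxbxxxxxx   [C → b]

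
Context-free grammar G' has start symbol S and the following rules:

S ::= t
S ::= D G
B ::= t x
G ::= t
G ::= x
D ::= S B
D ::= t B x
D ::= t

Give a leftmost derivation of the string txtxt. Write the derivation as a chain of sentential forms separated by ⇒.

S⇒DG⇒SBG⇒DGBG⇒tGBG⇒txBG⇒txtxG⇒txtxt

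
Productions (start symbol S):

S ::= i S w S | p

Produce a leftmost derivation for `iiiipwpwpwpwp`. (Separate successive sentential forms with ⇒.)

S ⇒ iSwS ⇒ iiSwSwS ⇒ iiiSwSwSwS ⇒ iiiiSwSwSwSwS ⇒ iiiipwSwSwSwS ⇒ iiiipwpwSwSwS ⇒ iiiipwpwpwSwS ⇒ iiiipwpwpwpwS ⇒ iiiipwpwpwpwp

S ⇒ iSwS   [S ::= i S w S]
iSwS ⇒ iiSwSwS   [S ::= i S w S]
iiSwSwS ⇒ iiiSwSwSwS   [S ::= i S w S]
iiiSwSwSwS ⇒ iiiiSwSwSwSwS   [S ::= i S w S]
iiiiSwSwSwSwS ⇒ iiiipwSwSwSwS   [S ::= p]
iiiipwSwSwSwS ⇒ iiiipwpwSwSwS   [S ::= p]
iiiipwpwSwSwS ⇒ iiiipwpwpwSwS   [S ::= p]
iiiipwpwpwSwS ⇒ iiiipwpwpwpwS   [S ::= p]
iiiipwpwpwpwS ⇒ iiiipwpwpwpwp   [S ::= p]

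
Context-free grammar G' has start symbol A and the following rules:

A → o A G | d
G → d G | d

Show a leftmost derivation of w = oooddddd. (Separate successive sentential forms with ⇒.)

A ⇒ oAG ⇒ ooAGG ⇒ oooAGGG ⇒ ooodGGG ⇒ oooddGG ⇒ ooodddGG ⇒ oooddddG ⇒ oooddddd

A ⇒ oAG   [A → o A G]
oAG ⇒ ooAGG   [A → o A G]
ooAGG ⇒ oooAGGG   [A → o A G]
oooAGGG ⇒ ooodGGG   [A → d]
ooodGGG ⇒ oooddGG   [G → d]
oooddGG ⇒ ooodddGG   [G → d G]
ooodddGG ⇒ oooddddG   [G → d]
oooddddG ⇒ oooddddd   [G → d]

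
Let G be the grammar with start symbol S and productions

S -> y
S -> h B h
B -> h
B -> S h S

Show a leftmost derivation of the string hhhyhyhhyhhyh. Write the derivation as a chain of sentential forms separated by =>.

S => hBh => hShSh => hhBhhSh => hhShShhSh => hhhBhhShhSh => hhhShShhShhSh => hhhyhShhShhSh => hhhyhyhhShhSh => hhhyhyhhyhhSh => hhhyhyhhyhhyh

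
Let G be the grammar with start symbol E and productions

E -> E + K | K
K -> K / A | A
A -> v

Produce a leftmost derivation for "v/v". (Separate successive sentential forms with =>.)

E=>K=>K/A=>A/A=>v/A=>v/v

E => K   [E -> K]
K => K/A   [K -> K / A]
K/A => A/A   [K -> A]
A/A => v/A   [A -> v]
v/A => v/v   [A -> v]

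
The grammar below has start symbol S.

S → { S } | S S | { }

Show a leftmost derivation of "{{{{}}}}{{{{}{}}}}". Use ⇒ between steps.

S⇒SS⇒{S}S⇒{{S}}S⇒{{{S}}}S⇒{{{{}}}}S⇒{{{{}}}}{S}⇒{{{{}}}}{{S}}⇒{{{{}}}}{{{S}}}⇒{{{{}}}}{{{SS}}}⇒{{{{}}}}{{{{}S}}}⇒{{{{}}}}{{{{}{}}}}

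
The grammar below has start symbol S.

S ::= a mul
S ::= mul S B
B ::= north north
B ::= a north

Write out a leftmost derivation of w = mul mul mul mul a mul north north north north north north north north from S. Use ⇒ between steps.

S ⇒ mul S B ⇒ mul mul S B B ⇒ mul mul mul S B B B ⇒ mul mul mul mul S B B B B ⇒ mul mul mul mul a mul B B B B ⇒ mul mul mul mul a mul north north B B B ⇒ mul mul mul mul a mul north north north north B B ⇒ mul mul mul mul a mul north north north north north north B ⇒ mul mul mul mul a mul north north north north north north north north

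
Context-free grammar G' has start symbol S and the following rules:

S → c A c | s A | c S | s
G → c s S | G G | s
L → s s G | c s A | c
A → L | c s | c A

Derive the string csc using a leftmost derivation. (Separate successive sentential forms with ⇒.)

S ⇒ cS   [S → c S]
cS ⇒ csA   [S → s A]
csA ⇒ csL   [A → L]
csL ⇒ csc   [L → c]

S ⇒ cS ⇒ csA ⇒ csL ⇒ csc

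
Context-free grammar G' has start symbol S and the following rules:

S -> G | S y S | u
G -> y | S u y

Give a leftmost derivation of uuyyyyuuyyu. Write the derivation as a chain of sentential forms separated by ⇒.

S⇒SyS⇒GyS⇒SuyyS⇒SySuyyS⇒SySySuyyS⇒GySySuyyS⇒SuyySySuyyS⇒uuyySySuyyS⇒uuyyGySuyyS⇒uuyyyySuyyS⇒uuyyyyuuyyS⇒uuyyyyuuyyu

S ⇒ SyS   [S -> S y S]
SyS ⇒ GyS   [S -> G]
GyS ⇒ SuyyS   [G -> S u y]
SuyyS ⇒ SySuyyS   [S -> S y S]
SySuyyS ⇒ SySySuyyS   [S -> S y S]
SySySuyyS ⇒ GySySuyyS   [S -> G]
GySySuyyS ⇒ SuyySySuyyS   [G -> S u y]
SuyySySuyyS ⇒ uuyySySuyyS   [S -> u]
uuyySySuyyS ⇒ uuyyGySuyyS   [S -> G]
uuyyGySuyyS ⇒ uuyyyySuyyS   [G -> y]
uuyyyySuyyS ⇒ uuyyyyuuyyS   [S -> u]
uuyyyyuuyyS ⇒ uuyyyyuuyyu   [S -> u]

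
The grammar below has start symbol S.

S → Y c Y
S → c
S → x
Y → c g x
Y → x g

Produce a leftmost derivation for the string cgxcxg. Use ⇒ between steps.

S ⇒ YcY   [S → Y c Y]
YcY ⇒ cgxcY   [Y → c g x]
cgxcY ⇒ cgxcxg   [Y → x g]

S ⇒ YcY ⇒ cgxcY ⇒ cgxcxg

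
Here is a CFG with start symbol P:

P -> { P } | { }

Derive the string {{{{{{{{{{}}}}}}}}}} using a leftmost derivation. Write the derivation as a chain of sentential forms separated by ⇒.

P⇒{P}⇒{{P}}⇒{{{P}}}⇒{{{{P}}}}⇒{{{{{P}}}}}⇒{{{{{{P}}}}}}⇒{{{{{{{P}}}}}}}⇒{{{{{{{{P}}}}}}}}⇒{{{{{{{{{P}}}}}}}}}⇒{{{{{{{{{{}}}}}}}}}}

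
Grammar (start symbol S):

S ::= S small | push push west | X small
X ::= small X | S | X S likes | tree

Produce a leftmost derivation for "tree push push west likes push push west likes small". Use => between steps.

S => X small => X S likes small => X S likes S likes small => tree S likes S likes small => tree push push west likes S likes small => tree push push west likes push push west likes small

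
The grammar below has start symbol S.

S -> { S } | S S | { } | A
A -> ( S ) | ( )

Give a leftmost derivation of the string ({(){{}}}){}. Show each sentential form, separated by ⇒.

S ⇒ SS   [S -> S S]
SS ⇒ AS   [S -> A]
AS ⇒ (S)S   [A -> ( S )]
(S)S ⇒ ({S})S   [S -> { S }]
({S})S ⇒ ({SS})S   [S -> S S]
({SS})S ⇒ ({AS})S   [S -> A]
({AS})S ⇒ ({()S})S   [A -> ( )]
({()S})S ⇒ ({(){S}})S   [S -> { S }]
({(){S}})S ⇒ ({(){{}}})S   [S -> { }]
({(){{}}})S ⇒ ({(){{}}}){}   [S -> { }]

S ⇒ SS ⇒ AS ⇒ (S)S ⇒ ({S})S ⇒ ({SS})S ⇒ ({AS})S ⇒ ({()S})S ⇒ ({(){S}})S ⇒ ({(){{}}})S ⇒ ({(){{}}}){}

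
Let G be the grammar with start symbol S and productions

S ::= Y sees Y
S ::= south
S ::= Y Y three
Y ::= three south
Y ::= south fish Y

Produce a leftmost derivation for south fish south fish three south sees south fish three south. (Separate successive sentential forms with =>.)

S => Y sees Y => south fish Y sees Y => south fish south fish Y sees Y => south fish south fish three south sees Y => south fish south fish three south sees south fish Y => south fish south fish three south sees south fish three south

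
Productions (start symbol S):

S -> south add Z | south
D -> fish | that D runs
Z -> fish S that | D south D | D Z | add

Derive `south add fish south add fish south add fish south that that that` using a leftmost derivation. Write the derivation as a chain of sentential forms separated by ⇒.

S ⇒ south add Z   [S -> south add Z]
south add Z ⇒ south add fish S that   [Z -> fish S that]
south add fish S that ⇒ south add fish south add Z that   [S -> south add Z]
south add fish south add Z that ⇒ south add fish south add fish S that that   [Z -> fish S that]
south add fish south add fish S that that ⇒ south add fish south add fish south add Z that that   [S -> south add Z]
south add fish south add fish south add Z that that ⇒ south add fish south add fish south add fish S that that that   [Z -> fish S that]
south add fish south add fish south add fish S that that that ⇒ south add fish south add fish south add fish south that that that   [S -> south]

S ⇒ south add Z ⇒ south add fish S that ⇒ south add fish south add Z that ⇒ south add fish south add fish S that that ⇒ south add fish south add fish south add Z that that ⇒ south add fish south add fish south add fish S that that that ⇒ south add fish south add fish south add fish south that that that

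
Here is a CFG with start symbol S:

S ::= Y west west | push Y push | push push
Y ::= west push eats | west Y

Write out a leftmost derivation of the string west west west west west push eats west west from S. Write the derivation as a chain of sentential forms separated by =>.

S => Y west west   [S ::= Y west west]
Y west west => west Y west west   [Y ::= west Y]
west Y west west => west west Y west west   [Y ::= west Y]
west west Y west west => west west west Y west west   [Y ::= west Y]
west west west Y west west => west west west west Y west west   [Y ::= west Y]
west west west west Y west west => west west west west west push eats west west   [Y ::= west push eats]

S => Y west west => west Y west west => west west Y west west => west west west Y west west => west west west west Y west west => west west west west west push eats west west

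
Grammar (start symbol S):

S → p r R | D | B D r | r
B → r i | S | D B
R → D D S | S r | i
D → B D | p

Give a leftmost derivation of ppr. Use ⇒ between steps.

S⇒BDr⇒SDr⇒DDr⇒pDr⇒ppr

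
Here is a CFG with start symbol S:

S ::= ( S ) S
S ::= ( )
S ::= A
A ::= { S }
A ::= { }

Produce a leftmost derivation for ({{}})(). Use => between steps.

S => (S)S => (A)S => ({S})S => ({A})S => ({{}})S => ({{}})()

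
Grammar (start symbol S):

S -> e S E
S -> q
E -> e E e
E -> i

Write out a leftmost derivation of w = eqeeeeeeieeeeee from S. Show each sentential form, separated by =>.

S=>eSE=>eqE=>eqeEe=>eqeeEee=>eqeeeEeee=>eqeeeeEeeee=>eqeeeeeEeeeee=>eqeeeeeeEeeeeee=>eqeeeeeeieeeeee

S => eSE   [S -> e S E]
eSE => eqE   [S -> q]
eqE => eqeEe   [E -> e E e]
eqeEe => eqeeEee   [E -> e E e]
eqeeEee => eqeeeEeee   [E -> e E e]
eqeeeEeee => eqeeeeEeeee   [E -> e E e]
eqeeeeEeeee => eqeeeeeEeeeee   [E -> e E e]
eqeeeeeEeeeee => eqeeeeeeEeeeeee   [E -> e E e]
eqeeeeeeEeeeeee => eqeeeeeeieeeeee   [E -> i]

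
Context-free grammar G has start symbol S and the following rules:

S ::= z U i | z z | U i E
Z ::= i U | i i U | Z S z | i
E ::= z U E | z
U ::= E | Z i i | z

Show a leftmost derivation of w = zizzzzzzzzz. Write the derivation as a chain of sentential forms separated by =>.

S => UiE   [S ::= U i E]
UiE => ziE   [U ::= z]
ziE => zizUE   [E ::= z U E]
zizUE => zizEE   [U ::= E]
zizEE => zizzUEE   [E ::= z U E]
zizzUEE => zizzzEE   [U ::= z]
zizzzEE => zizzzzUEE   [E ::= z U E]
zizzzzUEE => zizzzzzEE   [U ::= z]
zizzzzzEE => zizzzzzzE   [E ::= z]
zizzzzzzE => zizzzzzzzUE   [E ::= z U E]
zizzzzzzzUE => zizzzzzzzzE   [U ::= z]
zizzzzzzzzE => zizzzzzzzzz   [E ::= z]

S => UiE => ziE => zizUE => zizEE => zizzUEE => zizzzEE => zizzzzUEE => zizzzzzEE => zizzzzzzE => zizzzzzzzUE => zizzzzzzzzE => zizzzzzzzzz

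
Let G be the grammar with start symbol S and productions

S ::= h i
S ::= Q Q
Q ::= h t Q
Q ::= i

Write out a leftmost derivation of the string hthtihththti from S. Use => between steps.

S => QQ   [S ::= Q Q]
QQ => htQQ   [Q ::= h t Q]
htQQ => hthtQQ   [Q ::= h t Q]
hthtQQ => hthtiQ   [Q ::= i]
hthtiQ => hthtihtQ   [Q ::= h t Q]
hthtihtQ => hthtihthtQ   [Q ::= h t Q]
hthtihthtQ => hthtihththtQ   [Q ::= h t Q]
hthtihththtQ => hthtihththti   [Q ::= i]

S => QQ => htQQ => hthtQQ => hthtiQ => hthtihtQ => hthtihthtQ => hthtihththtQ => hthtihththti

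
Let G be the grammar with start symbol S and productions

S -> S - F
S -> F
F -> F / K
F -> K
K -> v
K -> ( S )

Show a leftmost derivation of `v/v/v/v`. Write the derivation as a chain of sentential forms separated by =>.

S => F => F/K => F/K/K => F/K/K/K => K/K/K/K => v/K/K/K => v/v/K/K => v/v/v/K => v/v/v/v

S => F   [S -> F]
F => F/K   [F -> F / K]
F/K => F/K/K   [F -> F / K]
F/K/K => F/K/K/K   [F -> F / K]
F/K/K/K => K/K/K/K   [F -> K]
K/K/K/K => v/K/K/K   [K -> v]
v/K/K/K => v/v/K/K   [K -> v]
v/v/K/K => v/v/v/K   [K -> v]
v/v/v/K => v/v/v/v   [K -> v]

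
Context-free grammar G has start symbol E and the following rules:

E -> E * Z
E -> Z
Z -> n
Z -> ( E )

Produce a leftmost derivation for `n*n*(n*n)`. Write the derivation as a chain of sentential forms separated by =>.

E => E*Z => E*Z*Z => Z*Z*Z => n*Z*Z => n*n*Z => n*n*(E) => n*n*(E*Z) => n*n*(Z*Z) => n*n*(n*Z) => n*n*(n*n)

E => E*Z   [E -> E * Z]
E*Z => E*Z*Z   [E -> E * Z]
E*Z*Z => Z*Z*Z   [E -> Z]
Z*Z*Z => n*Z*Z   [Z -> n]
n*Z*Z => n*n*Z   [Z -> n]
n*n*Z => n*n*(E)   [Z -> ( E )]
n*n*(E) => n*n*(E*Z)   [E -> E * Z]
n*n*(E*Z) => n*n*(Z*Z)   [E -> Z]
n*n*(Z*Z) => n*n*(n*Z)   [Z -> n]
n*n*(n*Z) => n*n*(n*n)   [Z -> n]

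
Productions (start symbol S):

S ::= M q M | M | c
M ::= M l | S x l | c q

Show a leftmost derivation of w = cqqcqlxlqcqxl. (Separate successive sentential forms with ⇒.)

S ⇒ M ⇒ Sxl ⇒ MqMxl ⇒ SxlqMxl ⇒ MqMxlqMxl ⇒ cqqMxlqMxl ⇒ cqqMlxlqMxl ⇒ cqqcqlxlqMxl ⇒ cqqcqlxlqcqxl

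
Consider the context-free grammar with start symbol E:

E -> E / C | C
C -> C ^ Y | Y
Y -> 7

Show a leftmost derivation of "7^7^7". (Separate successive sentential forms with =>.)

E=>C=>C^Y=>C^Y^Y=>Y^Y^Y=>7^Y^Y=>7^7^Y=>7^7^7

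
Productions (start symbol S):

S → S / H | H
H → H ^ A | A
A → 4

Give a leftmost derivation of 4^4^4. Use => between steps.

S => H => H^A => H^A^A => A^A^A => 4^A^A => 4^4^A => 4^4^4

S => H   [S → H]
H => H^A   [H → H ^ A]
H^A => H^A^A   [H → H ^ A]
H^A^A => A^A^A   [H → A]
A^A^A => 4^A^A   [A → 4]
4^A^A => 4^4^A   [A → 4]
4^4^A => 4^4^4   [A → 4]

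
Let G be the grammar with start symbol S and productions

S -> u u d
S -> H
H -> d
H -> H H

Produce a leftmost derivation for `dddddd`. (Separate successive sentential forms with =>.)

S => H   [S -> H]
H => HH   [H -> H H]
HH => dH   [H -> d]
dH => dHH   [H -> H H]
dHH => dHHH   [H -> H H]
dHHH => dHHHH   [H -> H H]
dHHHH => dHHHHH   [H -> H H]
dHHHHH => ddHHHH   [H -> d]
ddHHHH => dddHHH   [H -> d]
dddHHH => ddddHH   [H -> d]
ddddHH => dddddH   [H -> d]
dddddH => dddddd   [H -> d]

S=>H=>HH=>dH=>dHH=>dHHH=>dHHHH=>dHHHHH=>ddHHHH=>dddHHH=>ddddHH=>dddddH=>dddddd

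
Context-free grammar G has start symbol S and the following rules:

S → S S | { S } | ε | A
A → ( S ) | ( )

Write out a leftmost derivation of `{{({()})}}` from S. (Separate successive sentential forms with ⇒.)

S ⇒ {S} ⇒ {{S}} ⇒ {{A}} ⇒ {{(S)}} ⇒ {{({S})}} ⇒ {{({A})}} ⇒ {{({()})}}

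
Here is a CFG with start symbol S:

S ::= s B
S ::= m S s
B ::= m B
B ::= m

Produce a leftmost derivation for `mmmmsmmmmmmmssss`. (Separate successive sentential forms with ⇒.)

S⇒mSs⇒mmSss⇒mmmSsss⇒mmmmSssss⇒mmmmsBssss⇒mmmmsmBssss⇒mmmmsmmBssss⇒mmmmsmmmBssss⇒mmmmsmmmmBssss⇒mmmmsmmmmmBssss⇒mmmmsmmmmmmBssss⇒mmmmsmmmmmmmssss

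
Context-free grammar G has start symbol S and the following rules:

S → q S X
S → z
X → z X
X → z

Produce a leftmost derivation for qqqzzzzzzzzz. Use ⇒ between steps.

S ⇒ qSX ⇒ qqSXX ⇒ qqqSXXX ⇒ qqqzXXX ⇒ qqqzzXXX ⇒ qqqzzzXXX ⇒ qqqzzzzXX ⇒ qqqzzzzzXX ⇒ qqqzzzzzzXX ⇒ qqqzzzzzzzX ⇒ qqqzzzzzzzzX ⇒ qqqzzzzzzzzz

S ⇒ qSX   [S → q S X]
qSX ⇒ qqSXX   [S → q S X]
qqSXX ⇒ qqqSXXX   [S → q S X]
qqqSXXX ⇒ qqqzXXX   [S → z]
qqqzXXX ⇒ qqqzzXXX   [X → z X]
qqqzzXXX ⇒ qqqzzzXXX   [X → z X]
qqqzzzXXX ⇒ qqqzzzzXX   [X → z]
qqqzzzzXX ⇒ qqqzzzzzXX   [X → z X]
qqqzzzzzXX ⇒ qqqzzzzzzXX   [X → z X]
qqqzzzzzzXX ⇒ qqqzzzzzzzX   [X → z]
qqqzzzzzzzX ⇒ qqqzzzzzzzzX   [X → z X]
qqqzzzzzzzzX ⇒ qqqzzzzzzzzz   [X → z]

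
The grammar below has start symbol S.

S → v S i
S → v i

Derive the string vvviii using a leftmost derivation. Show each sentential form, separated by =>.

S=>vSi=>vvSii=>vvviii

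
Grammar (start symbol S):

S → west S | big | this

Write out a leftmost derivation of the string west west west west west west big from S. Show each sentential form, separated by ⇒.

S ⇒ west S ⇒ west west S ⇒ west west west S ⇒ west west west west S ⇒ west west west west west S ⇒ west west west west west west S ⇒ west west west west west west big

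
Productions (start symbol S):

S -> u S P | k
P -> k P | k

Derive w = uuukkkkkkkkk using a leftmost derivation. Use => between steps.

S=>uSP=>uuSPP=>uuuSPPP=>uuukPPP=>uuukkPPP=>uuukkkPPP=>uuukkkkPPP=>uuukkkkkPPP=>uuukkkkkkPPP=>uuukkkkkkkPP=>uuukkkkkkkkP=>uuukkkkkkkkk

S => uSP   [S -> u S P]
uSP => uuSPP   [S -> u S P]
uuSPP => uuuSPPP   [S -> u S P]
uuuSPPP => uuukPPP   [S -> k]
uuukPPP => uuukkPPP   [P -> k P]
uuukkPPP => uuukkkPPP   [P -> k P]
uuukkkPPP => uuukkkkPPP   [P -> k P]
uuukkkkPPP => uuukkkkkPPP   [P -> k P]
uuukkkkkPPP => uuukkkkkkPPP   [P -> k P]
uuukkkkkkPPP => uuukkkkkkkPP   [P -> k]
uuukkkkkkkPP => uuukkkkkkkkP   [P -> k]
uuukkkkkkkkP => uuukkkkkkkkk   [P -> k]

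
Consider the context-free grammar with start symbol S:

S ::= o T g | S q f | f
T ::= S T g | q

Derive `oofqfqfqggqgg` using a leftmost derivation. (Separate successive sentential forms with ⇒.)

S ⇒ oTg   [S ::= o T g]
oTg ⇒ oSTgg   [T ::= S T g]
oSTgg ⇒ ooTgTgg   [S ::= o T g]
ooTgTgg ⇒ ooSTggTgg   [T ::= S T g]
ooSTggTgg ⇒ ooSqfTggTgg   [S ::= S q f]
ooSqfTggTgg ⇒ ooSqfqfTggTgg   [S ::= S q f]
ooSqfqfTggTgg ⇒ oofqfqfTggTgg   [S ::= f]
oofqfqfTggTgg ⇒ oofqfqfqggTgg   [T ::= q]
oofqfqfqggTgg ⇒ oofqfqfqggqgg   [T ::= q]

S⇒oTg⇒oSTgg⇒ooTgTgg⇒ooSTggTgg⇒ooSqfTggTgg⇒ooSqfqfTggTgg⇒oofqfqfTggTgg⇒oofqfqfqggTgg⇒oofqfqfqggqgg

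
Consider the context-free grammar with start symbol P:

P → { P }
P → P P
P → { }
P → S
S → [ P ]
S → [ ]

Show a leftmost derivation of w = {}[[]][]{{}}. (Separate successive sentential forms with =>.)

P => PP   [P → P P]
PP => PPP   [P → P P]
PPP => PPPP   [P → P P]
PPPP => {}PPP   [P → { }]
{}PPP => {}SPP   [P → S]
{}SPP => {}[P]PP   [S → [ P ]]
{}[P]PP => {}[S]PP   [P → S]
{}[S]PP => {}[[]]PP   [S → [ ]]
{}[[]]PP => {}[[]]SP   [P → S]
{}[[]]SP => {}[[]][]P   [S → [ ]]
{}[[]][]P => {}[[]][]{P}   [P → { P }]
{}[[]][]{P} => {}[[]][]{{}}   [P → { }]

P => PP => PPP => PPPP => {}PPP => {}SPP => {}[P]PP => {}[S]PP => {}[[]]PP => {}[[]]SP => {}[[]][]P => {}[[]][]{P} => {}[[]][]{{}}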